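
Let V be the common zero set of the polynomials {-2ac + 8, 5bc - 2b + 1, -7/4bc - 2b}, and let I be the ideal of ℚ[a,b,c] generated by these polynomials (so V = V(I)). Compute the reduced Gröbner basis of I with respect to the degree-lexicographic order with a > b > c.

G = {a + 7/2, b - 7/54, c + 8/7}

f_1 = -2ac + 8, LT = ac.
f_2 = 5bc - 2b + 1, LT = bc.
f_3 = -7/4bc - 2b, LT = bc.

S(f_1,f_2): lcm = abc. S = ⅖ab - ⅕a - 4b.
  reduce S modulo (f_1, f_2, f_3):
  remainder ⅖ab - ⅕a - 4b ≠ 0; add g_4 = ⅖ab - ⅕a - 4b to the basis.

S(f_1,f_3): lcm = abc. S = -8/7ab - 4b.
  reduce S modulo (f_1, f_2, f_3, g_4):
  remainder -4/7a - 108/7b ≠ 0; add g_5 = -4/7a - 108/7b to the basis.

S(f_2,f_3): lcm = bc. S = -54/35b + ⅕.
  reduce S modulo (f_1, f_2, f_3, g_4, g_5):
  remainder -54/35b + ⅕ ≠ 0; add g_6 = -54/35b + ⅕ to the basis.

S(f_2,g_6): lcm = bc. S = -⅖b + 7/54c + ⅕.
  reduce S modulo (f_1, f_2, f_3, g_4, g_5, g_6):
  remainder 7/54c + 4/27 ≠ 0; add g_7 = 7/54c + 4/27 to the basis.

The other S-polynomials (S(f_1,g_4), S(f_2,g_4), S(f_3,g_4), S(f_1,g_5), S(f_2,g_5), S(f_3,g_5), S(g_4,g_5), S(f_1,g_6), S(f_3,g_6), S(g_4,g_6), S(g_5,g_6), S(f_1,g_7), S(f_2,g_7), S(f_3,g_7), S(g_4,g_7), S(g_5,g_7), S(g_6,g_7)) all reduce to 0 modulo the current basis, so we have a Gröbner basis.
Inter-reduce: drop elements whose leading term is divisible by another's, tail-reduce, and make monic.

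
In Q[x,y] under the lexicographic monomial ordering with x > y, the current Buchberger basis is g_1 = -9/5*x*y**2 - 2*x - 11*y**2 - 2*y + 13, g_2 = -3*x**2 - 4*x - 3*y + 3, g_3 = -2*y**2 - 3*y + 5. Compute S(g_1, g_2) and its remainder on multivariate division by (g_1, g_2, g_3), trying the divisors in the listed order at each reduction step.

S(g_1, g_2) = 10/9*x**2 + 43/9*x*y**2 + 10/9*x*y - 65/9*x - y**3 + y**2; remainder on division = 10/9*x*y - 1135/81*x + 10085/324*y - 10085/324.

lcm(LM(g_1), LM(g_2)) = x**2*y**2.
S = (lcm/LT(g_1))·g_1 − (lcm/LT(g_2))·g_2 = 10/9*x**2 + 43/9*x*y**2 + 10/9*x*y - 65/9*x - y**3 + y**2.
Reduce S modulo (g_1, g_2, g_3) in that order:
  leading term x**2: subtract (-10/27)·g_2 from 10/9*x**2 + 43/9*x*y**2 + 10/9*x*y - 65/9*x - y**3 + y**2 → 43/9*x*y**2 + 10/9*x*y - 235/27*x - y**3 + y**2 - 10/9*y + 10/9
  leading term x*y**2: subtract (-215/81)·g_1 from 43/9*x*y**2 + 10/9*x*y - 235/27*x - y**3 + y**2 - 10/9*y + 10/9 → 10/9*x*y - 1135/81*x - y**3 - 2284/81*y**2 - 520/81*y + 2885/81
  leading term x*y: no divisor's leading term divides it; move 10/9*x*y to the remainder.
  leading term x: no divisor's leading term divides it; move -1135/81*x to the remainder.
  leading term y**3: subtract (1/2*y)·g_3 from -y**3 - 2284/81*y**2 - 520/81*y + 2885/81 → -4325/162*y**2 - 1445/162*y + 2885/81
  leading term y**2: subtract (4325/324)·g_3 from -4325/162*y**2 - 1445/162*y + 2885/81 → 10085/324*y - 10085/324
  leading term y: no divisor's leading term divides it; move 10085/324*y to the remainder.
  leading term 1: no divisor's leading term divides it; move -10085/324 to the remainder.
The remainder 10/9*x*y - 1135/81*x + 10085/324*y - 10085/324 is nonzero, so it would be added as the next basis element.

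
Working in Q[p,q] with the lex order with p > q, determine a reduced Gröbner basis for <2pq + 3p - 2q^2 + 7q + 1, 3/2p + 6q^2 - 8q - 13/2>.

G = {p + 4q^2 - 16/3q - 13/3, q^3 + 5/12q^2 - 95/24q - 7/4}

f_1 = 2pq + 3p - 2q^2 + 7q + 1, LT = pq.
f_2 = 3/2p + 6q^2 - 8q - 13/2, LT = p.

S(f_1,f_2): lcm = pq. S = 3/2p - 4q^3 + 13/3q^2 + 47/6q + 1/2.
  reduce S modulo (f_1, f_2):
  remainder -4q^3 - 5/3q^2 + 95/6q + 7 ≠ 0; add g_3 = -4q^3 - 5/3q^2 + 95/6q + 7 to the basis.

The other S-polynomials (S(f_1,g_3), S(f_2,g_3)) all reduce to 0 modulo the current basis, so we have a Gröbner basis.
Inter-reduce: drop elements whose leading term is divisible by another's, tail-reduce, and make monic.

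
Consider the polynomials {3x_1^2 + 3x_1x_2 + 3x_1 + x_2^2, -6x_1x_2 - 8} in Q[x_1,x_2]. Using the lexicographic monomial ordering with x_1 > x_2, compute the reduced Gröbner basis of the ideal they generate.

G = {x_1 - 1/4x_2^3 + x_2 + 1, x_2^4 - 4x_2^2 - 4x_2 + 16/3}

f_1 = 3x_1^2 + 3x_1x_2 + 3x_1 + x_2^2, LT = x_1^2.
f_2 = -6x_1x_2 - 8, LT = x_1x_2.

S(f_1,f_2): lcm = x_1^2x_2. S = x_1x_2^2 + x_1x_2 - 4/3x_1 + 1/3x_2^3.
  reduce S modulo (f_1, f_2):
  remainder -4/3x_1 + 1/3x_2^3 - 4/3x_2 - 4/3 ≠ 0; add g_3 = -4/3x_1 + 1/3x_2^3 - 4/3x_2 - 4/3 to the basis.

S(f_2,g_3): lcm = x_1x_2. S = 1/4x_2^4 - x_2^2 - x_2 + 4/3.
  reduce S modulo (f_1, f_2, g_3):
  remainder 1/4x_2^4 - x_2^2 - x_2 + 4/3 ≠ 0; add g_4 = 1/4x_2^4 - x_2^2 - x_2 + 4/3 to the basis.

The other S-polynomials (S(f_1,g_3), S(f_1,g_4), S(f_2,g_4), S(g_3,g_4)) all reduce to 0 modulo the current basis, so we have a Gröbner basis.
Inter-reduce: drop elements whose leading term is divisible by another's, tail-reduce, and make monic.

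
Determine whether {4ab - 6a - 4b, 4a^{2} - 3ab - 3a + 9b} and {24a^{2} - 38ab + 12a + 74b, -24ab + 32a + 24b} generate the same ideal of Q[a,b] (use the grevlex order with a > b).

For a fixed monomial order, each ideal has a unique reduced Gröbner basis; comparing bases decides equality.
Buchberger on the first generating set:
f_1 = 4ab - 6a - 4b, LT = ab.
f_2 = 4a^{2} - 3ab - 3a + 9b, LT = a^{2}.

S(f_1,f_2): lcm = a^{2}b. S = \tfrac{3}{4}ab^{2} - \tfrac{3}{2}a^{2} - \tfrac{1}{4}ab - \tfrac{9}{4}b^{2}.
  reduce S modulo (f_1, f_2):
  remainder -\tfrac{3}{2}b^{2} - \tfrac{3}{2}a + \tfrac{25}{8}b ≠ 0; add g_3 = -\tfrac{3}{2}b^{2} - \tfrac{3}{2}a + \tfrac{25}{8}b to the basis.

The other S-polynomials (S(f_1,g_3), S(f_2,g_3)) all reduce to 0 modulo the current basis, so we have a Gröbner basis.
Inter-reduce: drop elements whose leading term is divisible by another's, tail-reduce, and make monic.
Reduced Gröbner basis: {a^{2} - \tfrac{15}{8}a + \tfrac{3}{2}b, ab - \tfrac{3}{2}a - b, b^{2} + a - \tfrac{25}{12}b}.

Buchberger on the second generating set:
h_1 = 24a^{2} - 38ab + 12a + 74b, LT = a^{2}.
h_2 = -24ab + 32a + 24b, LT = ab.

S(h_1,h_2): lcm = a^{2}b. S = -\tfrac{19}{12}ab^{2} + \tfrac{4}{3}a^{2} + \tfrac{3}{2}ab + \tfrac{37}{12}b^{2}.
  reduce S modulo (h_1, h_2):
  remainder \tfrac{3}{2}b^{2} + \tfrac{4}{3}a - \tfrac{47}{18}b ≠ 0; add k_3 = \tfrac{3}{2}b^{2} + \tfrac{4}{3}a - \tfrac{47}{18}b to the basis.

The other S-polynomials (S(h_1,k_3), S(h_2,k_3)) all reduce to 0 modulo the current basis, so we have a Gröbner basis.
Inter-reduce: drop elements whose leading term is divisible by another's, tail-reduce, and make monic.
Reduced Gröbner basis: {a^{2} - \tfrac{29}{18}a + \tfrac{3}{2}b, ab - \tfrac{4}{3}a - b, b^{2} + \tfrac{8}{9}a - \tfrac{47}{27}b}.

The bases are distinct; the ideals are different.

No, the ideals differ.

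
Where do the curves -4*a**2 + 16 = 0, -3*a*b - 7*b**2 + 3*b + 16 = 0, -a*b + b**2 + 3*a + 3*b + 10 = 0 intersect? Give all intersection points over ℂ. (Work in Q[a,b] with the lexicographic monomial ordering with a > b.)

Compute a lex Gröbner basis by Buchberger's algorithm.
f_1 = -4*a**2 + 16, LT = a**2.
f_2 = -3*a*b - 7*b**2 + 3*b + 16, LT = a*b.
f_3 = -a*b + 3*a + b**2 + 3*b + 10, LT = a*b.

S(f_1,f_2): lcm = a**2*b. S = -7/3*a*b**2 + a*b + 16/3*a - 4*b.
  leading term a*b**2: subtract (7/9*b)·f_2 from -7/3*a*b**2 + a*b + 16/3*a - 4*b → a*b + 16/3*a + 49/9*b**3 - 7/3*b**2 - 148/9*b
  leading term a*b: subtract (-1/3)·f_2 from a*b + 16/3*a + 49/9*b**3 - 7/3*b**2 - 148/9*b → 16/3*a + 49/9*b**3 - 14/3*b**2 - 139/9*b + 16/3
  leading term a: no divisor's leading term divides it; move 16/3*a to the remainder.
  leading term b**3: no divisor's leading term divides it; move 49/9*b**3 to the remainder.
  leading term b**2: no divisor's leading term divides it; move -14/3*b**2 to the remainder.
  leading term b: no divisor's leading term divides it; move -139/9*b to the remainder.
  leading term 1: no divisor's leading term divides it; move 16/3 to the remainder.
  remainder 16/3*a + 49/9*b**3 - 14/3*b**2 - 139/9*b + 16/3 ≠ 0; add h_4 = 16/3*a + 49/9*b**3 - 14/3*b**2 - 139/9*b + 16/3 to the basis.

S(f_1,f_3): lcm = a**2*b. S = 3*a**2 + a*b**2 + 3*a*b + 10*a - 4*b.
  leading term a**2: subtract (-3/4)·f_1 from 3*a**2 + a*b**2 + 3*a*b + 10*a - 4*b → a*b**2 + 3*a*b + 10*a - 4*b + 12
  leading term a*b**2: subtract (-1/3*b)·f_2 from a*b**2 + 3*a*b + 10*a - 4*b + 12 → 3*a*b + 10*a - 7/3*b**3 + b**2 + 4/3*b + 12
  leading term a*b: subtract (-1)·f_2 from 3*a*b + 10*a - 7/3*b**3 + b**2 + 4/3*b + 12 → 10*a - 7/3*b**3 - 6*b**2 + 13/3*b + 28
  leading term a: subtract (15/8)·h_4 from 10*a - 7/3*b**3 - 6*b**2 + 13/3*b + 28 → -301/24*b**3 + 11/4*b**2 + 799/24*b + 18
  leading term b**3: no divisor's leading term divides it; move -301/24*b**3 to the remainder.
  leading term b**2: no divisor's leading term divides it; move 11/4*b**2 to the remainder.
  leading term b: no divisor's leading term divides it; move 799/24*b to the remainder.
  leading term 1: no divisor's leading term divides it; move 18 to the remainder.
  remainder -301/24*b**3 + 11/4*b**2 + 799/24*b + 18 ≠ 0; add h_5 = -301/24*b**3 + 11/4*b**2 + 799/24*b + 18 to the basis.

S(f_2,f_3): lcm = a*b. S = 3*a + 10/3*b**2 + 2*b + 14/3.
  leading term a: subtract (9/16)·h_4 from 3*a + 10/3*b**2 + 2*b + 14/3 → -49/16*b**3 + 143/24*b**2 + 171/16*b + 5/3
  leading term b**3: subtract (21/86)·h_5 from -49/16*b**3 + 143/24*b**2 + 171/16*b + 5/3 → 682/129*b**2 + 110/43*b - 352/129
  leading term b**2: no divisor's leading term divides it; move 682/129*b**2 to the remainder.
  leading term b: no divisor's leading term divides it; move 110/43*b to the remainder.
  leading term 1: no divisor's leading term divides it; move -352/129 to the remainder.
  remainder 682/129*b**2 + 110/43*b - 352/129 ≠ 0; add h_6 = 682/129*b**2 + 110/43*b - 352/129 to the basis.

S(f_1,h_4): lcm = a**2. S = -49/48*a*b**3 + 7/8*a*b**2 + 139/48*a*b - a - 4.
  leading term a*b**3: subtract (49/144*b**2)·f_2 from -49/48*a*b**3 + 7/8*a*b**2 + 139/48*a*b - a - 4 → 7/8*a*b**2 + 139/48*a*b - a + 343/144*b**4 - 49/48*b**3 - 49/9*b**2 - 4
  leading term a*b**2: subtract (-7/24*b)·f_2 from 7/8*a*b**2 + 139/48*a*b - a + 343/144*b**4 - 49/48*b**3 - 49/9*b**2 - 4 → 139/48*a*b - a + 343/144*b**4 - 49/16*b**3 - 329/72*b**2 + 14/3*b - 4
  leading term a*b: subtract (-139/144)·f_2 from 139/48*a*b - a + 343/144*b**4 - 49/16*b**3 - 329/72*b**2 + 14/3*b - 4 → -a + 343/144*b**4 - 49/16*b**3 - 1631/144*b**2 + 121/16*b + 103/9
  leading term a: subtract (-3/16)·h_4 from -a + 343/144*b**4 - 49/16*b**3 - 1631/144*b**2 + 121/16*b + 103/9 → 343/144*b**4 - 49/24*b**3 - 1757/144*b**2 + 14/3*b + 112/9
  leading term b**4: subtract (-49/258*b)·h_5 from 343/144*b**4 - 49/24*b**3 - 1757/144*b**2 + 14/3*b + 112/9 → -196/129*b**3 - 2275/387*b**2 + 1043/129*b + 112/9
  leading term b**3: subtract (224/1849)·h_5 from -196/129*b**3 - 2275/387*b**2 + 1043/129*b + 112/9 → -103369/16641*b**2 + 22477/5547*b + 170800/16641
  leading term b**2: subtract (-103369/87978)·h_6 from -103369/16641*b**2 + 22477/5547*b + 170800/16641 → 9408/1333*b + 9408/1333
  leading term b: no divisor's leading term divides it; move 9408/1333*b to the remainder.
  leading term 1: no divisor's leading term divides it; move 9408/1333 to the remainder.
  remainder 9408/1333*b + 9408/1333 ≠ 0; add h_7 = 9408/1333*b + 9408/1333 to the basis.

The other S-polynomials (S(f_2,h_4), S(f_3,h_4), S(f_1,h_5), S(f_2,h_5), S(f_3,h_5), S(h_4,h_5), S(f_1,h_6), S(f_2,h_6), S(f_3,h_6), S(h_4,h_6), S(h_5,h_6), S(f_1,h_7), S(f_2,h_7), S(f_3,h_7), S(h_4,h_7), S(h_5,h_7), S(h_6,h_7)) all reduce to 0 modulo the current basis, so we have a Gröbner basis.
Inter-reduce: drop elements whose leading term is divisible by another's, tail-reduce, and make monic.
Reduced Gröbner basis: {a + 2, b + 1}.

From the last basis element, b + 1 = 0, so b takes values in {-1}. Each choice, substituted upward through the basis, yields the corresponding point(s) of the solution set.
  b = -1: the earlier basis element becomes a + 2 = 0, giving a = -2 — point (-2, -1).
Check: every point annihilates each of the original generators.

{(-2, -1)}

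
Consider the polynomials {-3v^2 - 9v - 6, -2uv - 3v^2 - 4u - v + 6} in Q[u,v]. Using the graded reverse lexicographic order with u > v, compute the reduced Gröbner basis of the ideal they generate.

G = {u - 2, v + 1}

f_1 = -3v^2 - 9v - 6, LT = v^2.
f_2 = -2uv - 3v^2 - 4u - v + 6, LT = uv.

S(f_1,f_2): lcm = uv^2. S = -3/2v^3 + uv - 1/2v^2 + 2u + 3v.
  leading term v^3: subtract (1/2v)·f_1 from -3/2v^3 + uv - 1/2v^2 + 2u + 3v → uv + 4v^2 + 2u + 6v
  leading term uv: subtract (-1/2)·f_2 from uv + 4v^2 + 2u + 6v → 5/2v^2 + 11/2v + 3
  leading term v^2: subtract (-5/6)·f_1 from 5/2v^2 + 11/2v + 3 → -2v - 2
  leading term v: no divisor's leading term divides it; move -2v to the remainder.
  leading term 1: no divisor's leading term divides it; move -2 to the remainder.
  remainder -2v - 2 ≠ 0; add g_3 = -2v - 2 to the basis.

S(f_2,g_3): lcm = uv. S = 3/2v^2 + u + 1/2v - 3.
  leading term v^2: subtract (-1/2)·f_1 from 3/2v^2 + u + 1/2v - 3 → u - 4v - 6
  leading term u: no divisor's leading term divides it; move u to the remainder.
  leading term v: subtract (2)·g_3 from -4v - 6 → -2
  leading term 1: no divisor's leading term divides it; move -2 to the remainder.
  remainder u - 2 ≠ 0; add g_4 = u - 2 to the basis.

The other S-polynomials (S(f_1,g_3), S(f_1,g_4), S(f_2,g_4), S(g_3,g_4)) all reduce to 0 modulo the current basis, so we have a Gröbner basis.
Inter-reduce: drop elements whose leading term is divisible by another's, tail-reduce, and make monic.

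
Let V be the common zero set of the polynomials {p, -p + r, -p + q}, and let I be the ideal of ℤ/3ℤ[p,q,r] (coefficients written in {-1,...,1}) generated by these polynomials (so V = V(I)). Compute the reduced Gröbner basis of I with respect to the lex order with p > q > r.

f_1 = p, LT = p.
f_2 = -p + r, LT = p.
f_3 = -p + q, LT = p.

S(f_1,f_2): lcm = p. S = r.
  leading term r: no divisor's leading term divides it; move r to the remainder.
  remainder r ≠ 0; add g_4 = r to the basis.

S(f_1,f_3): lcm = p. S = q.
  leading term q: no divisor's leading term divides it; move q to the remainder.
  remainder q ≠ 0; add g_5 = q to the basis.

The other S-polynomials (S(f_2,f_3), S(f_1,g_4), S(f_2,g_4), S(f_3,g_4), S(f_1,g_5), S(f_2,g_5), S(f_3,g_5), S(g_4,g_5)) all reduce to 0 modulo the current basis, so we have a Gröbner basis.
Inter-reduce: drop elements whose leading term is divisible by another's, tail-reduce, and make monic.

G = {p, q, r}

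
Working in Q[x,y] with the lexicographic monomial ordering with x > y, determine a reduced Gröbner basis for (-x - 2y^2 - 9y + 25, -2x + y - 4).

The reduced Gröbner basis is the canonical form of the ideal for this ordering.

f_1 = -x - 2y^2 - 9y + 25, LT = x.
f_2 = -2x + y - 4, LT = x.

S(f_1,f_2): lcm = x. S = 2y^2 + 19/2y - 27.
  leading term y^2: no divisor's leading term divides it; move 2y^2 to the remainder.
  leading term y: no divisor's leading term divides it; move 19/2y to the remainder.
  leading term 1: no divisor's leading term divides it; move -27 to the remainder.
  remainder 2y^2 + 19/2y - 27 ≠ 0; add g_3 = 2y^2 + 19/2y - 27 to the basis.

The other S-polynomials (S(f_1,g_3), S(f_2,g_3)) all reduce to 0 modulo the current basis, so we have a Gröbner basis.
Inter-reduce: drop elements whose leading term is divisible by another's, tail-reduce, and make monic.

G = {x - 1/2y + 2, y^2 + 19/4y - 27/2}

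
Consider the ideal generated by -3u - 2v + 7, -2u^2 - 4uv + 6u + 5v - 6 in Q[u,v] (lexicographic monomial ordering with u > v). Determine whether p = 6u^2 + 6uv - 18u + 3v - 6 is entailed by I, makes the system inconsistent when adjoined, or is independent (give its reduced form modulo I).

6u^2 + 6uv - 18u + 3v - 6 is independent of I; its normal form modulo I is 35/4v - 35/2.

First compute the reduced Gröbner basis of I by Buchberger's algorithm.
f_1 = -3u - 2v + 7, LT = u.
f_2 = -2u^2 - 4uv + 6u + 5v - 6, LT = u^2.

S(f_1,f_2): lcm = u^2. S = -4/3uv + 2/3u + 5/2v - 3.
  reduce S modulo (f_1, f_2):
  remainder 8/9v^2 - 19/18v - 13/9 ≠ 0; add h_3 = 8/9v^2 - 19/18v - 13/9 to the basis.

The other S-polynomials (S(f_1,h_3), S(f_2,h_3)) all reduce to 0 modulo the current basis, so we have a Gröbner basis.
Inter-reduce: drop elements whose leading term is divisible by another's, tail-reduce, and make monic.
Reduced Gröbner basis: {u + 2/3v - 7/3, v^2 - 19/16v - 13/8}.
Label its elements g_1 = u + 2/3v - 7/3, g_2 = v^2 - 19/16v - 13/8.

Reduce p = 6u^2 + 6uv - 18u + 3v - 6 modulo G:
  leading term u^2: subtract (6u)·g_1 from 6u^2 + 6uv - 18u + 3v - 6 → 2uv - 4u + 3v - 6
  leading term uv: subtract (2v)·g_1 from 2uv - 4u + 3v - 6 → -4u - 4/3v^2 + 23/3v - 6
  leading term u: subtract (-4)·g_1 from -4u - 4/3v^2 + 23/3v - 6 → -4/3v^2 + 31/3v - 46/3
  leading term v^2: subtract (-4/3)·g_2 from -4/3v^2 + 31/3v - 46/3 → 35/4v - 35/2
  leading term v: no divisor's leading term divides it; move 35/4v to the remainder.
  leading term 1: no divisor's leading term divides it; move -35/2 to the remainder.
  normal form = 35/4v - 35/2.
The normal form is nonzero, so p ∉ I. Since p minus its normal form lies in I, I + (p) = I + (r) where r = 35/4v - 35/2; decide whether this ideal is the whole ring.
Run Buchberger on G together with r (pairs among the g_i already reduce to 0 since G is a Gröbner basis):
g_1 = u + 2/3v - 7/3, LT = u.
g_2 = v^2 - 19/16v - 13/8, LT = v^2.
r = 35/4v - 35/2, LT = v.

The S-polynomials (S(g_1,g_2), S(g_1,r), S(g_2,r)) all reduce to 0 modulo the current basis, so we have a Gröbner basis.
Inter-reduce: drop elements whose leading term is divisible by another's, tail-reduce, and make monic.
Reduced Gröbner basis: {u - 1, v - 2}.
The reduced Gröbner basis of I + (p) is {u - 1, v - 2} ≠ {1}, a proper ideal, so the enlarged system stays consistent: p is independent of I, with normal form 35/4v - 35/2.

The remainder on division by a Gröbner basis is unique — it is the normal form.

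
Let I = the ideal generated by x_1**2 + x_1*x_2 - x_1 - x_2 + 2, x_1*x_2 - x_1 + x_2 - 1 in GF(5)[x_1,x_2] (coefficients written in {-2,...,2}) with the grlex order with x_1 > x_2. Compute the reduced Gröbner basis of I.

f_1 = x_1**2 + x_1*x_2 - x_1 - x_2 + 2, LT = x_1**2.
f_2 = x_1*x_2 - x_1 + x_2 - 1, LT = x_1*x_2.

S(f_1,f_2): lcm = x_1**2*x_2. S = x_1*x_2**2 + x_1**2 - 2*x_1*x_2 - x_2**2 + x_1 + 2*x_2.
  reduce S modulo (f_1, f_2):
  remainder -2*x_2**2 + x_2 + 1 ≠ 0; add g_3 = -2*x_2**2 + x_2 + 1 to the basis.

The other S-polynomials (S(f_1,g_3), S(f_2,g_3)) all reduce to 0 modulo the current basis, so we have a Gröbner basis.

G = {x_1**2 - 2*x_2 - 2, x_1*x_2 - x_1 + x_2 - 1, x_2**2 + 2*x_2 + 2}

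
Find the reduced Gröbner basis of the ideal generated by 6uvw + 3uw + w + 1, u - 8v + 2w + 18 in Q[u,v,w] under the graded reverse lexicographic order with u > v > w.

f_1 = 6uvw + 3uw + w + 1, LT = uvw.
f_2 = u - 8v + 2w + 18, LT = u.

S(f_1,f_2): lcm = uvw. S = 8v^2w - 2vw^2 + 1/2uw - 18vw + 1/6w + 1/6.
  leading term v^2w: no divisor's leading term divides it; move 8v^2w to the remainder.
  leading term vw^2: no divisor's leading term divides it; move -2vw^2 to the remainder.
  leading term uw: subtract (1/2w)·f_2 from 1/2uw - 18vw + 1/6w + 1/6 → -14vw - w^2 - 53/6w + 1/6
  leading term vw: no divisor's leading term divides it; move -14vw to the remainder.
  leading term w^2: no divisor's leading term divides it; move -w^2 to the remainder.
  leading term w: no divisor's leading term divides it; move -53/6w to the remainder.
  leading term 1: no divisor's leading term divides it; move 1/6 to the remainder.
  remainder 8v^2w - 2vw^2 - 14vw - w^2 - 53/6w + 1/6 ≠ 0; add g_3 = 8v^2w - 2vw^2 - 14vw - w^2 - 53/6w + 1/6 to the basis.

The other S-polynomials (S(f_1,g_3), S(f_2,g_3)) all reduce to 0 modulo the current basis, so we have a Gröbner basis.
Inter-reduce: drop elements whose leading term is divisible by another's, tail-reduce, and make monic.

G = {v^2w - 1/4vw^2 - 7/4vw - 1/8w^2 - 53/48w + 1/48, u - 8v + 2w + 18}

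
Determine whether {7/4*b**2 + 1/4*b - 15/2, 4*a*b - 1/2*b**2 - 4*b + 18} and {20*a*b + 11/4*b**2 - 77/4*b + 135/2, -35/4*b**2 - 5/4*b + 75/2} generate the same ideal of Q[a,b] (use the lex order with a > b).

Two ideals are equal iff their reduced Gröbner bases coincide (the reduced basis is unique for a fixed ordering).
Buchberger on the first generating set:
f_1 = 7/4*b**2 + 1/4*b - 15/2, LT = b**2.
f_2 = 4*a*b - 1/2*b**2 - 4*b + 18, LT = a*b.

S(f_1,f_2): lcm = a*b**2. S = 1/7*a*b - 30/7*a + 1/8*b**3 + b**2 - 9/2*b.
  reduce S modulo (f_1, f_2):
  remainder -30/7*a - 111/28*b + 51/14 ≠ 0; add g_3 = -30/7*a - 111/28*b + 51/14 to the basis.

The other S-polynomials (S(f_1,g_3), S(f_2,g_3)) all reduce to 0 modulo the current basis, so we have a Gröbner basis.
Inter-reduce: drop elements whose leading term is divisible by another's, tail-reduce, and make monic.
Reduced Gröbner basis: {a + 37/40*b - 17/20, b**2 + 1/7*b - 30/7}.

Buchberger on the second generating set:
h_1 = 20*a*b + 11/4*b**2 - 77/4*b + 135/2, LT = a*b.
h_2 = -35/4*b**2 - 5/4*b + 75/2, LT = b**2.

S(h_1,h_2): lcm = a*b**2. S = -1/7*a*b + 30/7*a + 11/80*b**3 - 77/80*b**2 + 27/8*b.
  reduce S modulo (h_1, h_2):
  remainder 30/7*a + 111/28*b - 51/14 ≠ 0; add k_3 = 30/7*a + 111/28*b - 51/14 to the basis.

The other S-polynomials (S(h_1,k_3), S(h_2,k_3)) all reduce to 0 modulo the current basis, so we have a Gröbner basis.
Inter-reduce: drop elements whose leading term is divisible by another's, tail-reduce, and make monic.
Reduced Gröbner basis: {a + 37/40*b - 17/20, b**2 + 1/7*b - 30/7}.

Same reduced basis, so the two generating sets span the same ideal.
The same test decides containment: I ⊆ J iff every generator of I reduces to 0 modulo a Gröbner basis of J.

Yes, the ideals are equal.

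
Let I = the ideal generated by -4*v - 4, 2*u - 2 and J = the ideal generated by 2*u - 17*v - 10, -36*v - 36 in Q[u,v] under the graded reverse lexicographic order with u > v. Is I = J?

No, the ideals differ.

Equality of ideals is decidable: compute both reduced Gröbner bases (unique for the ordering) and check whether they agree.
Buchberger on the first generating set:
f_1 = -4*v - 4, LT = v.
f_2 = 2*u - 2, LT = u.

The S-polynomials (S(f_1,f_2)) all reduce to 0 modulo the current basis, so we have a Gröbner basis.
Inter-reduce: drop elements whose leading term is divisible by another's, tail-reduce, and make monic.
Reduced Gröbner basis: {u - 1, v + 1}.

Buchberger on the second generating set:
h_1 = 2*u - 17*v - 10, LT = u.
h_2 = -36*v - 36, LT = v.

The S-polynomials (S(h_1,h_2)) all reduce to 0 modulo the current basis, so we have a Gröbner basis.
Inter-reduce: drop elements whose leading term is divisible by another's, tail-reduce, and make monic.
Reduced Gröbner basis: {u + 7/2, v + 1}.

Since the reduced bases disagree, the two ideals are not the same.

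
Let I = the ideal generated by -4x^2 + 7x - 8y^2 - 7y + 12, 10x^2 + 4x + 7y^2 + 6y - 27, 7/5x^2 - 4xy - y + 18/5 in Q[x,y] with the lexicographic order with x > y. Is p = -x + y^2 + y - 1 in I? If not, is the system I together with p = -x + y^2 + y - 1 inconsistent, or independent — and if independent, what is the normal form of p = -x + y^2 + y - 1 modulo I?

First compute the reduced Gröbner basis of I by Buchberger's algorithm.
f_1 = -4x^2 + 7x - 8y^2 - 7y + 12, LT = x^2.
f_2 = 10x^2 + 4x + 7y^2 + 6y - 27, LT = x^2.
f_3 = 7/5x^2 - 4xy - y + 18/5, LT = x^2.

S(f_1,f_2): lcm = x^2. S = -43/20x + 13/10y^2 + 23/20y - 3/10.
  leading term x: no divisor's leading term divides it; move -43/20x to the remainder.
  leading term y^2: no divisor's leading term divides it; move 13/10y^2 to the remainder.
  leading term y: no divisor's leading term divides it; move 23/20y to the remainder.
  leading term 1: no divisor's leading term divides it; move -3/10 to the remainder.
  remainder -43/20x + 13/10y^2 + 23/20y - 3/10 ≠ 0; add h_4 = -43/20x + 13/10y^2 + 23/20y - 3/10 to the basis.

S(f_1,f_3): lcm = x^2. S = 20/7xy - 7/4x + 2y^2 + 69/28y - 39/7.
  leading term xy: subtract (-400/301y)·h_4 from 20/7xy - 7/4x + 2y^2 + 69/28y - 39/7 → -7/4x + 520/301y^3 + 1062/301y^2 + 2487/1204y - 39/7
  leading term x: subtract (35/43)·h_4 from -7/4x + 520/301y^3 + 1062/301y^2 + 2487/1204y - 39/7 → 520/301y^3 + 1487/602y^2 + 340/301y - 3207/602
  leading term y^3: no divisor's leading term divides it; move 520/301y^3 to the remainder.
  leading term y^2: no divisor's leading term divides it; move 1487/602y^2 to the remainder.
  leading term y: no divisor's leading term divides it; move 340/301y to the remainder.
  leading term 1: no divisor's leading term divides it; move -3207/602 to the remainder.
  remainder 520/301y^3 + 1487/602y^2 + 340/301y - 3207/602 ≠ 0; add h_5 = 520/301y^3 + 1487/602y^2 + 340/301y - 3207/602 to the basis.

S(f_1,h_4): lcm = x^2. S = 26/43xy^2 + 23/43xy - 325/172x + 2y^2 + 7/4y - 3.
  leading term xy^2: subtract (-520/1849y^2)·h_4 from 26/43xy^2 + 23/43xy - 325/172x + 2y^2 + 7/4y - 3 → 23/43xy - 325/172x + 676/1849y^4 + 598/1849y^3 + 3542/1849y^2 + 7/4y - 3
  leading term xy: subtract (-460/1849y)·h_4 from 23/43xy - 325/172x + 676/1849y^4 + 598/1849y^3 + 3542/1849y^2 + 7/4y - 3 → -325/172x + 676/1849y^4 + 1196/1849y^3 + 4071/1849y^2 + 12391/7396y - 3
  leading term x: subtract (1625/1849)·h_4 from -325/172x + 676/1849y^4 + 1196/1849y^3 + 4071/1849y^2 + 12391/7396y - 3 → 676/1849y^4 + 1196/1849y^3 + 3917/3698y^2 + 1229/1849y - 10119/3698
  leading term y^4: subtract (91/430y)·h_5 from 676/1849y^4 + 1196/1849y^3 + 3917/3698y^2 + 1229/1849y - 10119/3698 → 4589/36980y^3 + 3033/3698y^2 + 66271/36980y - 10119/3698
  leading term y^3: subtract (2471/34400)·h_5 from 4589/36980y^3 + 3033/3698y^2 + 66271/36980y - 10119/3698 → 1901489/2958400y^2 + 126541/73960y - 6963129/2958400
  leading term y^2: no divisor's leading term divides it; move 1901489/2958400y^2 to the remainder.
  leading term y: no divisor's leading term divides it; move 126541/73960y to the remainder.
  leading term 1: no divisor's leading term divides it; move -6963129/2958400 to the remainder.
  remainder 1901489/2958400y^2 + 126541/73960y - 6963129/2958400 ≠ 0; add h_6 = 1901489/2958400y^2 + 126541/73960y - 6963129/2958400 to the basis.

S(h_5,h_6): lcm = y^3. S = -2436591457/1977548560y^2 + 213366667/49438714y - 3207/1040.
  leading term y^2: subtract (-90105152079860/47003585422573)·h_6 from -2436591457/1977548560y^2 + 213366667/49438714y - 3207/1040 → 357021544913700/47003585422573y - 357021544913700/47003585422573
  leading term y: no divisor's leading term divides it; move 357021544913700/47003585422573y to the remainder.
  leading term 1: no divisor's leading term divides it; move -357021544913700/47003585422573 to the remainder.
  remainder 357021544913700/47003585422573y - 357021544913700/47003585422573 ≠ 0; add h_7 = 357021544913700/47003585422573y - 357021544913700/47003585422573 to the basis.

The other S-polynomials (S(f_2,f_3), S(f_2,h_4), S(f_3,h_4), S(f_1,h_5), S(f_2,h_5), S(f_3,h_5), S(h_4,h_5), S(f_1,h_6), S(f_2,h_6), S(f_3,h_6), S(h_4,h_6), S(f_1,h_7), S(f_2,h_7), S(f_3,h_7), S(h_4,h_7), S(h_5,h_7), S(h_6,h_7)) all reduce to 0 modulo the current basis, so we have a Gröbner basis.
Inter-reduce: drop elements whose leading term is divisible by another's, tail-reduce, and make monic.
Reduced Gröbner basis: {x - 1, y - 1}.
Label its elements g_1 = x - 1, g_2 = y - 1.

Reduce p = -x + y^2 + y - 1 modulo G:
  leading term x: subtract (-1)·g_1 from -x + y^2 + y - 1 → y^2 + y - 2
  leading term y^2: subtract (y)·g_2 from y^2 + y - 2 → 2y - 2
  leading term y: subtract (2)·g_2 from 2y - 2 → 0
  normal form = 0.
Since the normal form is 0, p ∈ I.

-x + y^2 + y - 1 lies in I (it reduces to 0).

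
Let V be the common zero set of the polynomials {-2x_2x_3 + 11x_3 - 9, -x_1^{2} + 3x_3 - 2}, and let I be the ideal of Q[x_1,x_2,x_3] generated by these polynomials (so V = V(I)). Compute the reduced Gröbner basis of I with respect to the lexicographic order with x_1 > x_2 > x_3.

This is the nonlinear analogue of row-reducing a linear system.

f_1 = -2x_2x_3 + 11x_3 - 9, LT = x_2x_3.
f_2 = -x_1^{2} + 3x_3 - 2, LT = x_1^{2}.

The S-polynomials (S(f_1,f_2)) all reduce to 0 modulo the current basis, so we have a Gröbner basis.

G = {x_1^{2} - 3x_3 + 2, x_2x_3 - \tfrac{11}{2}x_3 + \tfrac{9}{2}}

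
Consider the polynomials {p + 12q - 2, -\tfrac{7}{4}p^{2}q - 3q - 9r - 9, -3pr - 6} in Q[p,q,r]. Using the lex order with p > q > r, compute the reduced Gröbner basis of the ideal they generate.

This is the nonlinear analogue of row-reducing a linear system.

f_1 = p + 12q - 2, LT = p.
f_2 = -\tfrac{7}{4}p^{2}q - 3q - 9r - 9, LT = p^{2}q.
f_3 = -3pr - 6, LT = pr.

S(f_1,f_2): lcm = p^{2}q. S = 12pq^{2} - 2pq - \tfrac{12}{7}q - \tfrac{36}{7}r - \tfrac{36}{7}.
  leading term pq^{2}: subtract (12q^{2})·f_1 from 12pq^{2} - 2pq - \tfrac{12}{7}q - \tfrac{36}{7}r - \tfrac{36}{7} → -2pq - 144q^{3} + 24q^{2} - \tfrac{12}{7}q - \tfrac{36}{7}r - \tfrac{36}{7}
  leading term pq: subtract (-2q)·f_1 from -2pq - 144q^{3} + 24q^{2} - \tfrac{12}{7}q - \tfrac{36}{7}r - \tfrac{36}{7} → -144q^{3} + 48q^{2} - \tfrac{40}{7}q - \tfrac{36}{7}r - \tfrac{36}{7}
  leading term q^{3}: no divisor's leading term divides it; move -144q^{3} to the remainder.
  leading term q^{2}: no divisor's leading term divides it; move 48q^{2} to the remainder.
  leading term q: no divisor's leading term divides it; move -\tfrac{40}{7}q to the remainder.
  leading term r: no divisor's leading term divides it; move -\tfrac{36}{7}r to the remainder.
  leading term 1: no divisor's leading term divides it; move -\tfrac{36}{7} to the remainder.
  remainder -144q^{3} + 48q^{2} - \tfrac{40}{7}q - \tfrac{36}{7}r - \tfrac{36}{7} ≠ 0; add g_4 = -144q^{3} + 48q^{2} - \tfrac{40}{7}q - \tfrac{36}{7}r - \tfrac{36}{7} to the basis.

S(f_1,f_3): lcm = pr. S = 12qr - 2r - 2.
  leading term qr: no divisor's leading term divides it; move 12qr to the remainder.
  leading term r: no divisor's leading term divides it; move -2r to the remainder.
  leading term 1: no divisor's leading term divides it; move -2 to the remainder.
  remainder 12qr - 2r - 2 ≠ 0; add g_5 = 12qr - 2r - 2 to the basis.

S(f_2,f_3): lcm = p^{2}qr. S = -2pq + \tfrac{12}{7}qr + \tfrac{36}{7}r^{2} + \tfrac{36}{7}r.
  leading term pq: subtract (-2q)·f_1 from -2pq + \tfrac{12}{7}qr + \tfrac{36}{7}r^{2} + \tfrac{36}{7}r → 24q^{2} + \tfrac{12}{7}qr - 4q + \tfrac{36}{7}r^{2} + \tfrac{36}{7}r
  leading term q^{2}: no divisor's leading term divides it; move 24q^{2} to the remainder.
  leading term qr: subtract (\tfrac{1}{7})·g_5 from \tfrac{12}{7}qr - 4q + \tfrac{36}{7}r^{2} + \tfrac{36}{7}r → -4q + \tfrac{36}{7}r^{2} + \tfrac{38}{7}r + \tfrac{2}{7}
  leading term q: no divisor's leading term divides it; move -4q to the remainder.
  leading term r^{2}: no divisor's leading term divides it; move \tfrac{36}{7}r^{2} to the remainder.
  leading term r: no divisor's leading term divides it; move \tfrac{38}{7}r to the remainder.
  leading term 1: no divisor's leading term divides it; move \tfrac{2}{7} to the remainder.
  remainder 24q^{2} - 4q + \tfrac{36}{7}r^{2} + \tfrac{38}{7}r + \tfrac{2}{7} ≠ 0; add g_6 = 24q^{2} - 4q + \tfrac{36}{7}r^{2} + \tfrac{38}{7}r + \tfrac{2}{7} to the basis.

S(g_5,g_6): lcm = q^{2}r. S = -\tfrac{1}{6}q - \tfrac{3}{14}r^{3} - \tfrac{19}{84}r^{2} - \tfrac{1}{84}r.
  leading term q: no divisor's leading term divides it; move -\tfrac{1}{6}q to the remainder.
  leading term r^{3}: no divisor's leading term divides it; move -\tfrac{3}{14}r^{3} to the remainder.
  leading term r^{2}: no divisor's leading term divides it; move -\tfrac{19}{84}r^{2} to the remainder.
  leading term r: no divisor's leading term divides it; move -\tfrac{1}{84}r to the remainder.
  remainder -\tfrac{1}{6}q - \tfrac{3}{14}r^{3} - \tfrac{19}{84}r^{2} - \tfrac{1}{84}r ≠ 0; add g_7 = -\tfrac{1}{6}q - \tfrac{3}{14}r^{3} - \tfrac{19}{84}r^{2} - \tfrac{1}{84}r to the basis.

S(g_5,g_7): lcm = qr. S = -\tfrac{9}{7}r^{4} - \tfrac{19}{14}r^{3} - \tfrac{1}{14}r^{2} - \tfrac{1}{6}r - \tfrac{1}{6}.
  leading term r^{4}: no divisor's leading term divides it; move -\tfrac{9}{7}r^{4} to the remainder.
  leading term r^{3}: no divisor's leading term divides it; move -\tfrac{19}{14}r^{3} to the remainder.
  leading term r^{2}: no divisor's leading term divides it; move -\tfrac{1}{14}r^{2} to the remainder.
  leading term r: no divisor's leading term divides it; move -\tfrac{1}{6}r to the remainder.
  leading term 1: no divisor's leading term divides it; move -\tfrac{1}{6} to the remainder.
  remainder -\tfrac{9}{7}r^{4} - \tfrac{19}{14}r^{3} - \tfrac{1}{14}r^{2} - \tfrac{1}{6}r - \tfrac{1}{6} ≠ 0; add g_8 = -\tfrac{9}{7}r^{4} - \tfrac{19}{14}r^{3} - \tfrac{1}{14}r^{2} - \tfrac{1}{6}r - \tfrac{1}{6} to the basis.

The other S-polynomials (S(f_1,g_4), S(f_2,g_4), S(f_3,g_4), S(f_1,g_5), S(f_2,g_5), S(f_3,g_5), S(g_4,g_5), S(f_1,g_6), S(f_2,g_6), S(f_3,g_6), S(g_4,g_6), S(f_1,g_7), S(f_2,g_7), S(f_3,g_7), S(g_4,g_7), S(g_6,g_7), S(f_1,g_8), S(f_2,g_8), S(f_3,g_8), S(g_4,g_8), S(g_5,g_8), S(g_6,g_8), S(g_7,g_8)) all reduce to 0 modulo the current basis, so we have a Gröbner basis.
Inter-reduce: drop elements whose leading term is divisible by another's, tail-reduce, and make monic.

G = {p - \tfrac{108}{7}r^{3} - \tfrac{114}{7}r^{2} - \tfrac{6}{7}r - 2, q + \tfrac{9}{7}r^{3} + \tfrac{19}{14}r^{2} + \tfrac{1}{14}r, r^{4} + \tfrac{19}{18}r^{3} + \tfrac{1}{18}r^{2} + \tfrac{7}{54}r + \tfrac{7}{54}}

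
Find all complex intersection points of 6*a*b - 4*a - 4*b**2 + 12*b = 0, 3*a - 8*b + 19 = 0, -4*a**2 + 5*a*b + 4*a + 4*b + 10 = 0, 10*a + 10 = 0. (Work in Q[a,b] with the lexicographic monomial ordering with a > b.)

Compute a lex Gröbner basis by Buchberger's algorithm.
f_1 = 6*a*b - 4*a - 4*b**2 + 12*b, LT = a*b.
f_2 = 3*a - 8*b + 19, LT = a.
f_3 = -4*a**2 + 5*a*b + 4*a + 4*b + 10, LT = a**2.
f_4 = 10*a + 10, LT = a.

S(f_1,f_2): lcm = a*b. S = -2/3*a + 2*b**2 - 13/3*b.
  reduce S modulo (f_1, f_2, f_3, f_4):
  remainder 2*b**2 - 55/9*b + 38/9 ≠ 0; add h_5 = 2*b**2 - 55/9*b + 38/9 to the basis.

S(f_1,f_3): lcm = a**2*b. S = -2/3*a**2 + 7/12*a*b**2 + 3*a*b + b**2 + 5/2*b.
  reduce S modulo (f_1, f_2, f_3, f_4, h_5):
  remainder 110713/5832*b - 110713/2916 ≠ 0; add h_6 = 110713/5832*b - 110713/2916 to the basis.

The other S-polynomials (S(f_1,f_4), S(f_2,f_3), S(f_2,f_4), S(f_3,f_4), S(f_1,h_5), S(f_2,h_5), S(f_3,h_5), S(f_4,h_5), S(f_1,h_6), S(f_2,h_6), S(f_3,h_6), S(f_4,h_6), S(h_5,h_6)) all reduce to 0 modulo the current basis, so we have a Gröbner basis.
Inter-reduce: drop elements whose leading term is divisible by another's, tail-reduce, and make monic.
Reduced Gröbner basis: {a + 1, b - 2}.

Elimination: the polynomial b - 2 lies in the elimination ideal for b, so b ∈ {2}. For each such b, the remaining basis elements (now univariate) give the rest of the solution.
  b = 2: the earlier basis element becomes a + 1 = 0, giving a = -1 — point (-1, 2).

{(-1, 2)}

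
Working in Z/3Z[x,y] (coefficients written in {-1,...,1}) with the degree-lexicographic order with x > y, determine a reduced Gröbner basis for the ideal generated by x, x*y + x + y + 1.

f_1 = x, LT = x.
f_2 = x*y + x + y + 1, LT = x*y.

S(f_1,f_2): lcm = x*y. S = -x - y - 1.
  reduce S modulo (f_1, f_2):
  remainder -y - 1 ≠ 0; add g_3 = -y - 1 to the basis.

The other S-polynomials (S(f_1,g_3), S(f_2,g_3)) all reduce to 0 modulo the current basis, so we have a Gröbner basis.
Inter-reduce: drop elements whose leading term is divisible by another's, tail-reduce, and make monic.

G = {x, y + 1}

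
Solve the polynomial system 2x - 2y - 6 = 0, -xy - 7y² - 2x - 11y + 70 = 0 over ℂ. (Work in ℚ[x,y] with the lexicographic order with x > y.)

Compute a lex Gröbner basis by Buchberger's algorithm.
f_1 = 2x - 2y - 6, LT = x.
f_2 = -xy - 2x - 7y² - 11y + 70, LT = xy.

S(f_1,f_2): lcm = xy. S = -2x - 8y² - 14y + 70.
  leading term x: subtract (-1)·f_1 from -2x - 8y² - 14y + 70 → -8y² - 16y + 64
  leading term y²: no divisor's leading term divides it; move -8y² to the remainder.
  leading term y: no divisor's leading term divides it; move -16y to the remainder.
  leading term 1: no divisor's leading term divides it; move 64 to the remainder.
  remainder -8y² - 16y + 64 ≠ 0; add h_3 = -8y² - 16y + 64 to the basis.

S(f_1,h_3): leading monomials are coprime, so the S-polynomial reduces to 0 (Buchberger's first criterion).
S(f_2,h_3): lcm = xy². S = 8x + 7y³ + 11y² - 70y.
  leading term x: subtract (4)·f_1 from 8x + 7y³ + 11y² - 70y → 7y³ + 11y² - 62y + 24
  leading term y³: subtract (-⅞y)·h_3 from 7y³ + 11y² - 62y + 24 → -3y² - 6y + 24
  leading term y²: subtract (⅜)·h_3 from -3y² - 6y + 24 → 0
  remainder 0.

Every S-polynomial of the final basis reduces to 0, so we have a Gröbner basis.
Inter-reduce: drop elements whose leading term is divisible by another's, tail-reduce, and make monic.
Reduced Gröbner basis: {x - y - 3, y² + 2y - 8}.

Elimination: the polynomial y² + 2y - 8 lies in the elimination ideal for y, so y ∈ {-4, 2}. For each such y, the remaining basis elements (now univariate) give the rest of the solution.
  y = -4: the earlier basis element becomes x + 1 = 0, giving x = -1 — point (-1, -4).
  y = 2: the earlier basis element becomes x - 5 = 0, giving x = 5 — point (5, 2).
Substituting each solution back into the original system confirms all equations vanish.

{(-1, -4), (5, 2)}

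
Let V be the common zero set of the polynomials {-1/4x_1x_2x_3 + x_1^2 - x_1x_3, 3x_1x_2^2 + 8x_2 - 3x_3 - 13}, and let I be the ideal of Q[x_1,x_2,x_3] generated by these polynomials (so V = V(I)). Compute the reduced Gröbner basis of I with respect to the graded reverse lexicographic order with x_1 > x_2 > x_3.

G = {x_1^3 - 2x_1^2x_3 + x_1x_3^2 + 1/6x_2x_3^2 - 1/16x_3^3 - 13/48x_3^2, x_1^2x_2 - 4x_1^2 + 4x_1x_3 + 2/3x_2x_3 - 1/4x_3^2 - 13/12x_3, x_1x_2^2 + 8/3x_2 - x_3 - 13/3, x_1x_2x_3 - 4x_1^2 + 4x_1x_3, x_2^2x_3 - 3/8x_2x_3^2 - 4x_1x_2 + 3/2x_1x_3 + 19/8x_2x_3 - 3/2x_3^2 + 13/2x_1 - 13/2x_3}

This is the nonlinear analogue of row-reducing a linear system.

f_1 = -1/4x_1x_2x_3 + x_1^2 - x_1x_3, LT = x_1x_2x_3.
f_2 = 3x_1x_2^2 + 8x_2 - 3x_3 - 13, LT = x_1x_2^2.

S(f_1,f_2): lcm = x_1x_2^2x_3. S = -4x_1^2x_2 + 4x_1x_2x_3 - 8/3x_2x_3 + x_3^2 + 13/3x_3.
  leading term x_1^2x_2: no divisor's leading term divides it; move -4x_1^2x_2 to the remainder.
  leading term x_1x_2x_3: subtract (-16)·f_1 from 4x_1x_2x_3 - 8/3x_2x_3 + x_3^2 + 13/3x_3 → 16x_1^2 - 16x_1x_3 - 8/3x_2x_3 + x_3^2 + 13/3x_3
  leading term x_1^2: no divisor's leading term divides it; move 16x_1^2 to the remainder.
  leading term x_1x_3: no divisor's leading term divides it; move -16x_1x_3 to the remainder.
  leading term x_2x_3: no divisor's leading term divides it; move -8/3x_2x_3 to the remainder.
  leading term x_3^2: no divisor's leading term divides it; move x_3^2 to the remainder.
  leading term x_3: no divisor's leading term divides it; move 13/3x_3 to the remainder.
  remainder -4x_1^2x_2 + 16x_1^2 - 16x_1x_3 - 8/3x_2x_3 + x_3^2 + 13/3x_3 ≠ 0; add g_3 = -4x_1^2x_2 + 16x_1^2 - 16x_1x_3 - 8/3x_2x_3 + x_3^2 + 13/3x_3 to the basis.

S(f_1,g_3): lcm = x_1^2x_2x_3. S = -4x_1^3 + 8x_1^2x_3 - 4x_1x_3^2 - 2/3x_2x_3^2 + 1/4x_3^3 + 13/12x_3^2.
  leading term x_1^3: no divisor's leading term divides it; move -4x_1^3 to the remainder.
  leading term x_1^2x_3: no divisor's leading term divides it; move 8x_1^2x_3 to the remainder.
  leading term x_1x_3^2: no divisor's leading term divides it; move -4x_1x_3^2 to the remainder.
  leading term x_2x_3^2: no divisor's leading term divides it; move -2/3x_2x_3^2 to the remainder.
  leading term x_3^3: no divisor's leading term divides it; move 1/4x_3^3 to the remainder.
  leading term x_3^2: no divisor's leading term divides it; move 13/12x_3^2 to the remainder.
  remainder -4x_1^3 + 8x_1^2x_3 - 4x_1x_3^2 - 2/3x_2x_3^2 + 1/4x_3^3 + 13/12x_3^2 ≠ 0; add g_4 = -4x_1^3 + 8x_1^2x_3 - 4x_1x_3^2 - 2/3x_2x_3^2 + 1/4x_3^3 + 13/12x_3^2 to the basis.

S(f_2,g_3): lcm = x_1^2x_2^2. S = 4x_1^2x_2 - 4x_1x_2x_3 - 2/3x_2^2x_3 + 1/4x_2x_3^2 + 8/3x_1x_2 - x_1x_3 + 13/12x_2x_3 - 13/3x_1.
  leading term x_1^2x_2: subtract (-1)·g_3 from 4x_1^2x_2 - 4x_1x_2x_3 - 2/3x_2^2x_3 + 1/4x_2x_3^2 + 8/3x_1x_2 - x_1x_3 + 13/12x_2x_3 - 13/3x_1 → -4x_1x_2x_3 - 2/3x_2^2x_3 + 1/4x_2x_3^2 + 16x_1^2 + 8/3x_1x_2 - 17x_1x_3 - 19/12x_2x_3 + x_3^2 - 13/3x_1 + 13/3x_3
  leading term x_1x_2x_3: subtract (16)·f_1 from -4x_1x_2x_3 - 2/3x_2^2x_3 + 1/4x_2x_3^2 + 16x_1^2 + 8/3x_1x_2 - 17x_1x_3 - 19/12x_2x_3 + x_3^2 - 13/3x_1 + 13/3x_3 → -2/3x_2^2x_3 + 1/4x_2x_3^2 + 8/3x_1x_2 - x_1x_3 - 19/12x_2x_3 + x_3^2 - 13/3x_1 + 13/3x_3
  leading term x_2^2x_3: no divisor's leading term divides it; move -2/3x_2^2x_3 to the remainder.
  leading term x_2x_3^2: no divisor's leading term divides it; move 1/4x_2x_3^2 to the remainder.
  leading term x_1x_2: no divisor's leading term divides it; move 8/3x_1x_2 to the remainder.
  leading term x_1x_3: no divisor's leading term divides it; move -x_1x_3 to the remainder.
  leading term x_2x_3: no divisor's leading term divides it; move -19/12x_2x_3 to the remainder.
  leading term x_3^2: no divisor's leading term divides it; move x_3^2 to the remainder.
  leading term x_1: no divisor's leading term divides it; move -13/3x_1 to the remainder.
  leading term x_3: no divisor's leading term divides it; move 13/3x_3 to the remainder.
  remainder -2/3x_2^2x_3 + 1/4x_2x_3^2 + 8/3x_1x_2 - x_1x_3 - 19/12x_2x_3 + x_3^2 - 13/3x_1 + 13/3x_3 ≠ 0; add g_5 = -2/3x_2^2x_3 + 1/4x_2x_3^2 + 8/3x_1x_2 - x_1x_3 - 19/12x_2x_3 + x_3^2 - 13/3x_1 + 13/3x_3 to the basis.

The other S-polynomials (S(f_1,g_4), S(f_2,g_4), S(g_3,g_4), S(f_1,g_5), S(f_2,g_5), S(g_3,g_5), S(g_4,g_5)) all reduce to 0 modulo the current basis, so we have a Gröbner basis.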